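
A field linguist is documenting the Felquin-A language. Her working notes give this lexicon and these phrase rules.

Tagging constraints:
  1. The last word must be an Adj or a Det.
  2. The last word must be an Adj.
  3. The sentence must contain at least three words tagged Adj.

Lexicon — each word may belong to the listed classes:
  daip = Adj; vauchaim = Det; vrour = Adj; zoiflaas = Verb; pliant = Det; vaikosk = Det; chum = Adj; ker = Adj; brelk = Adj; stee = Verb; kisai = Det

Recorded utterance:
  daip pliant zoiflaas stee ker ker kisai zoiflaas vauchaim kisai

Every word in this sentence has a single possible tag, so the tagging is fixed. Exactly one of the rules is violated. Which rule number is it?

2

Fixed tagging: Adj Det Verb Verb Adj Adj Det Verb Det Det.
Rule check: R1 ✓, R2 ✗, R3 ✓.
Only rule 2 fails.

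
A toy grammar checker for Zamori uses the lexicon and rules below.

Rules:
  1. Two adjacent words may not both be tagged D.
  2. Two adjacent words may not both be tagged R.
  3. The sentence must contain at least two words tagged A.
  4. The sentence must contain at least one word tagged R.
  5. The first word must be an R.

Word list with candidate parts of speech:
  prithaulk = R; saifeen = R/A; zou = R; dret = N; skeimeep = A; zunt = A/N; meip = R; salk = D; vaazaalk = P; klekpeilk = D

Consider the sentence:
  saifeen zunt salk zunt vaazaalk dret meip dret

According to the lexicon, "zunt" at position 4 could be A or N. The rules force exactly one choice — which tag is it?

A

Candidates per position — 1:saifeen {R,A}; 2:zunt {A,N}; 3:salk {D}; 4:zunt {A,N}; 5:vaazaalk {P}; 6:dret {N}; 7:meip {R}; 8:dret {N}.
Position 1: A is ruled out by rule 5; that leaves R.
Position 2: N is ruled out by rule 3; that leaves A.
Position 4: N is ruled out by rule 3; that leaves A.
The only consistent sequence is: R A D A P N R N.
Check: rule 1 ok; rule 2 ok; rule 3 ok; rule 4 ok; rule 5 ok.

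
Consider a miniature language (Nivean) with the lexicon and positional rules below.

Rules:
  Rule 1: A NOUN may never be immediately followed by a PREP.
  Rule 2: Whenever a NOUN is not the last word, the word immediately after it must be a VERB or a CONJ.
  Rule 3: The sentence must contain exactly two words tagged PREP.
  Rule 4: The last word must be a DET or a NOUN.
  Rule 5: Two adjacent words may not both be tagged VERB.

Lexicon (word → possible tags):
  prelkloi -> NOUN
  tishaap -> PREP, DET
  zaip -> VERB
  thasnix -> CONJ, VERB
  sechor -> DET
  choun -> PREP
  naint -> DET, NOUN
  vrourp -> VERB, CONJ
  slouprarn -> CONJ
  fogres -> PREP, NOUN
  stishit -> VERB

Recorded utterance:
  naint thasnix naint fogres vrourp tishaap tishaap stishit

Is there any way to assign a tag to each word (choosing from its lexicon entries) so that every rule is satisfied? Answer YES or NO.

NO

Candidates per position — 1:naint {DET,NOUN}; 2:thasnix {CONJ,VERB}; 3:naint {DET,NOUN}; 4:fogres {PREP,NOUN}; 5:vrourp {VERB,CONJ}; 6:tishaap {PREP,DET}; 7:tishaap {PREP,DET}; 8:stishit {VERB}.
Rule 4 cannot be satisfied by any choice of tags from the lexicon.
So there is no consistent tagging.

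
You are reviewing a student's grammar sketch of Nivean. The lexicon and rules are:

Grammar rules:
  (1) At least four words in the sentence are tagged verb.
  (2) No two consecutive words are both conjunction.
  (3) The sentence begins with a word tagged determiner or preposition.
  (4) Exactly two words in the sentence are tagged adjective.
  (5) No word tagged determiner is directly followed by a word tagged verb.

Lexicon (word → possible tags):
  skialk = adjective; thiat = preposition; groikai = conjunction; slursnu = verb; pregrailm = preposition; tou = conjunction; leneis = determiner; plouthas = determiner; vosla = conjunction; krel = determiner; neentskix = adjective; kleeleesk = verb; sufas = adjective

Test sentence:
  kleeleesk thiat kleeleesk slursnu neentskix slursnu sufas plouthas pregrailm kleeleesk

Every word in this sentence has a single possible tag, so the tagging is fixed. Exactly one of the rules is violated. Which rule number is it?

3

Fixed tagging: verb preposition verb verb adjective verb adjective determiner preposition verb.
Applying the rules: R1 pass, R2 pass, R3 fail, R4 pass, R5 pass.
Only rule 3 fails.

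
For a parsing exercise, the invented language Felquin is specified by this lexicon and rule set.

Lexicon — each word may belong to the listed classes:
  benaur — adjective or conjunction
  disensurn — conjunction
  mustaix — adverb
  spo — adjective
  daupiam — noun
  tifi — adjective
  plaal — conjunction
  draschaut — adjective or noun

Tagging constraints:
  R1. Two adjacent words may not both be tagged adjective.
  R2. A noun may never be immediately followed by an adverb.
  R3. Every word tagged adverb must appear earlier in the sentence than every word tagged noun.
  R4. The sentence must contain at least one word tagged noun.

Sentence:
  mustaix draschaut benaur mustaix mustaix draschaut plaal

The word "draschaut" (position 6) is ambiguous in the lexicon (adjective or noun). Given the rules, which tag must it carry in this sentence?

noun

Candidates per position — 1:mustaix {adverb}; 2:draschaut {adjective,noun}; 3:benaur {adjective,conjunction}; 4:mustaix {adverb}; 5:mustaix {adverb}; 6:draschaut {adjective,noun}; 7:plaal {conjunction}.
Position 2: noun is ruled out by rule 3; that leaves adjective.
Position 3: adjective is ruled out by rule 1; that leaves conjunction.
Position 6: adjective is ruled out by rule 4; that leaves noun.
That leaves exactly one tagging: adverb adjective conjunction adverb adverb noun conjunction.
Verifying each rule — rule 1 holds; rule 2 holds; rule 3 holds; rule 4 holds.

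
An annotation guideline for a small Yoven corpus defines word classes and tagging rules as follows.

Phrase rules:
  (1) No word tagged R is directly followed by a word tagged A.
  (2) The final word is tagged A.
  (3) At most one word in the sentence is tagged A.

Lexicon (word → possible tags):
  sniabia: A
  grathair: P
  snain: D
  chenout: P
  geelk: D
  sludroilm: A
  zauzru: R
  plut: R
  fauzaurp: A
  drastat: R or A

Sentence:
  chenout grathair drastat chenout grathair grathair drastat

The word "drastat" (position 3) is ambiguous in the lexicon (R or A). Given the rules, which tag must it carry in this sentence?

Candidates per position — 1:chenout {P}; 2:grathair {P}; 3:drastat {R,A}; 4:chenout {P}; 5:grathair {P}; 6:grathair {P}; 7:drastat {R,A}.
Position 7: R is ruled out by rule 2; that leaves A.
Position 3: A is ruled out by rule 3; that leaves R.
The only consistent sequence is: P P R P P P A.
Verifying each rule — rule 1 satisfied; rule 2 satisfied; rule 3 satisfied.

R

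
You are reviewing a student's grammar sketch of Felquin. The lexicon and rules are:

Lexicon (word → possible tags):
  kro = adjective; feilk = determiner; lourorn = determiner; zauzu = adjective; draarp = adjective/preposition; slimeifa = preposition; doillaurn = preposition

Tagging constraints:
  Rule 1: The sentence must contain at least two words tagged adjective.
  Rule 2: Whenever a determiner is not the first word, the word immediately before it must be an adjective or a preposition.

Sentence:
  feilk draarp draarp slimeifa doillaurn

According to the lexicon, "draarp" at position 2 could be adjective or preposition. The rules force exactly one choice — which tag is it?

Candidates per position — 1:feilk {determiner}; 2:draarp {adjective,preposition}; 3:draarp {adjective,preposition}; 4:slimeifa {preposition}; 5:doillaurn {preposition}.
At position 2, choosing preposition makes rule 1 impossible to satisfy; hence adjective.
At position 3, choosing preposition makes rule 1 impossible to satisfy; hence adjective.
The unique satisfying tagging is: determiner adjective adjective preposition preposition.
Checking: rule 1 ok; rule 2 ok.

adjective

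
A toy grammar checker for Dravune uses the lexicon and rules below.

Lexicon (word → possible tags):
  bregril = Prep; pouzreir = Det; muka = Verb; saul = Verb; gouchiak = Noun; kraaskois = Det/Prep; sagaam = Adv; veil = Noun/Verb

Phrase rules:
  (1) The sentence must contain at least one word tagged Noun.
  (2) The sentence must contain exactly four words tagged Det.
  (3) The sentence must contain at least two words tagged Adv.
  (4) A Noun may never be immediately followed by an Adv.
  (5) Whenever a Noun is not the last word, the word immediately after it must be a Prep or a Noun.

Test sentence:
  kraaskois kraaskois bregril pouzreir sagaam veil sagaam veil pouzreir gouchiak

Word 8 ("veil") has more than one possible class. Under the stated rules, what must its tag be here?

Candidates per position — 1:kraaskois {Det,Prep}; 2:kraaskois {Det,Prep}; 3:bregril {Prep}; 4:pouzreir {Det}; 5:sagaam {Adv}; 6:veil {Noun,Verb}; 7:sagaam {Adv}; 8:veil {Noun,Verb}; 9:pouzreir {Det}; 10:gouchiak {Noun}.
Position 1: tagging it Prep would leave rule 2 unsatisfiable, so it must be Det.
Position 2: tagging it Prep would leave rule 2 unsatisfiable, so it must be Det.
Position 6: tagging it Noun would leave rule 4 unsatisfiable, so it must be Verb.
Position 8: tagging it Noun would leave rule 5 unsatisfiable, so it must be Verb.
That leaves exactly one tagging: Det Det Prep Det Adv Verb Adv Verb Det Noun.
Rule-by-rule: rule 1 ok; rule 2 ok; rule 3 ok; rule 4 ok; rule 5 ok.

Verb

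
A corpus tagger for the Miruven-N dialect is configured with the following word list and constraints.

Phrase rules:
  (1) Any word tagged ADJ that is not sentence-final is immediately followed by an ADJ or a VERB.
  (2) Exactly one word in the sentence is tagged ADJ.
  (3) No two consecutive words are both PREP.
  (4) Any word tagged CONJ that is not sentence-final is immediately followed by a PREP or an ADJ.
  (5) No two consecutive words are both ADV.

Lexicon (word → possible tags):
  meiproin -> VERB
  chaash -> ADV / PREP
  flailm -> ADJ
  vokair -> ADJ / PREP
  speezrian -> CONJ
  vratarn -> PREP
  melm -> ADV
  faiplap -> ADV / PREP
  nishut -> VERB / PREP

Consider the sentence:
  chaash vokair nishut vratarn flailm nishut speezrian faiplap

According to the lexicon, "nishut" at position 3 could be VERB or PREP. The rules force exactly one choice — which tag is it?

Candidates per position — 1:chaash {ADV,PREP}; 2:vokair {ADJ,PREP}; 3:nishut {VERB,PREP}; 4:vratarn {PREP}; 5:flailm {ADJ}; 6:nishut {VERB,PREP}; 7:speezrian {CONJ}; 8:faiplap {ADV,PREP}.
Position 2: ADJ is ruled out by rule 2; that leaves PREP.
Position 3: PREP is ruled out by rule 3; that leaves VERB.
Position 6: PREP is ruled out by rule 1; that leaves VERB.
Position 8: ADV is ruled out by rule 4; that leaves PREP.
Position 1: PREP is ruled out by rule 3; that leaves ADV.
The unique satisfying tagging is: ADV PREP VERB PREP ADJ VERB CONJ PREP.
Checking: rule 1 holds; rule 2 holds; rule 3 holds; rule 4 holds; rule 5 holds.

VERB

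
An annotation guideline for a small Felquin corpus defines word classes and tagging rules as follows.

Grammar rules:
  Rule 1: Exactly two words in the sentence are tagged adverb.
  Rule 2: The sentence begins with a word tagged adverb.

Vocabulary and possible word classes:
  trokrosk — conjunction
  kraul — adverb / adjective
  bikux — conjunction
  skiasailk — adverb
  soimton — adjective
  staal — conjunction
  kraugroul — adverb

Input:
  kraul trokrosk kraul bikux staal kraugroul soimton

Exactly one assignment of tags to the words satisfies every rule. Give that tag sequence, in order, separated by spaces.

Candidates per position — 1:kraul {adverb,adjective}; 2:trokrosk {conjunction}; 3:kraul {adverb,adjective}; 4:bikux {conjunction}; 5:staal {conjunction}; 6:kraugroul {adverb}; 7:soimton {adjective}.
Word 1 cannot be adjective — rule 2 would then fail for every completion. It is adverb.
Word 3 cannot be adverb — rule 1 would then fail for every completion. It is adjective.
That leaves exactly one tagging: adverb conjunction adjective conjunction conjunction adverb adjective.
Checking: rule 1 satisfied; rule 2 satisfied.

adverb conjunction adjective conjunction conjunction adverb adjective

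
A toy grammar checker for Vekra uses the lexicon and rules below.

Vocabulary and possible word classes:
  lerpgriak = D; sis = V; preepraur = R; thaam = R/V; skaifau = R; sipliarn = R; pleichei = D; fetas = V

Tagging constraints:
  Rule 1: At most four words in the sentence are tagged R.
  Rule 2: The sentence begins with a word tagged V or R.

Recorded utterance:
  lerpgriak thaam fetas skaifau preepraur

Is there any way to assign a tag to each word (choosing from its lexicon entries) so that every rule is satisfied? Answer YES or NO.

NO

Candidates per position — 1:lerpgriak {D}; 2:thaam {R,V}; 3:fetas {V}; 4:skaifau {R}; 5:preepraur {R}.
Rule 2 cannot be satisfied by any choice of tags from the lexicon.
So there is no consistent tagging.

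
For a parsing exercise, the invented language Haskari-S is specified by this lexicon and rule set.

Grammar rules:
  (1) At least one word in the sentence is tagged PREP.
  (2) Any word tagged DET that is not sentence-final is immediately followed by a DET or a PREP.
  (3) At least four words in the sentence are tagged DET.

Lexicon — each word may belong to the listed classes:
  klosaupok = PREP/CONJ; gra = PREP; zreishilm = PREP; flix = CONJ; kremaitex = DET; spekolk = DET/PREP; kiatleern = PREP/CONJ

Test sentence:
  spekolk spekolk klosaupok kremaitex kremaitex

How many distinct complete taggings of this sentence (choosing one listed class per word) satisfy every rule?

Candidates per position — 1:spekolk {DET,PREP}; 2:spekolk {DET,PREP}; 3:klosaupok {PREP,CONJ}; 4:kremaitex {DET}; 5:kremaitex {DET}.
There are 8 candidate sequences in total.
The sequences that satisfy every rule: DET DET PREP DET DET.
Count = 1.

1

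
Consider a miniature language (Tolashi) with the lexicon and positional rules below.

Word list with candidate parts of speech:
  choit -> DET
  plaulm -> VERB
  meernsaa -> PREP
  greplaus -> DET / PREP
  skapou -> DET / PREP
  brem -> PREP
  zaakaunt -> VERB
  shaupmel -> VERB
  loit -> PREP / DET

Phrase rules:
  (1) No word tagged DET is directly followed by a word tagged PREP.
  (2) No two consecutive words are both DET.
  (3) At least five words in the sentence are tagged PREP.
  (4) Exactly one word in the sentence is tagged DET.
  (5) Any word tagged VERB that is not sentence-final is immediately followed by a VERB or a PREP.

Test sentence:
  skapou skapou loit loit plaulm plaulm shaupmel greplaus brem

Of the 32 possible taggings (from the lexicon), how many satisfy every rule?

1

Candidates per position — 1:skapou {DET,PREP}; 2:skapou {DET,PREP}; 3:loit {PREP,DET}; 4:loit {PREP,DET}; 5:plaulm {VERB}; 6:plaulm {VERB}; 7:shaupmel {VERB}; 8:greplaus {DET,PREP}; 9:brem {PREP}.
There are 32 candidate sequences in total.
The sequences that satisfy every rule: PREP PREP PREP DET VERB VERB VERB PREP PREP.
Count = 1.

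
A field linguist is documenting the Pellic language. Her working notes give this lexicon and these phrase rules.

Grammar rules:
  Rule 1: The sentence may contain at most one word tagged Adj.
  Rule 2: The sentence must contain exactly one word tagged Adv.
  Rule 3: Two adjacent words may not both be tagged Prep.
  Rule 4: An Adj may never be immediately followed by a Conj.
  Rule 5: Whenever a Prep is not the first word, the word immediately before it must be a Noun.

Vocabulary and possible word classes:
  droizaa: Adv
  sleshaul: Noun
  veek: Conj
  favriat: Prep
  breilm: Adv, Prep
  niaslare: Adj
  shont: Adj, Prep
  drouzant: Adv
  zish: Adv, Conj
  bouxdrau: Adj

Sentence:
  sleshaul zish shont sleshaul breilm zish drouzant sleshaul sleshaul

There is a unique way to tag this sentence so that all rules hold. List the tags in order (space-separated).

Candidates per position — 1:sleshaul {Noun}; 2:zish {Adv,Conj}; 3:shont {Adj,Prep}; 4:sleshaul {Noun}; 5:breilm {Adv,Prep}; 6:zish {Adv,Conj}; 7:drouzant {Adv}; 8:sleshaul {Noun}; 9:sleshaul {Noun}.
Position 2: tagging it Adv would leave rule 2 unsatisfiable, so it must be Conj.
Position 3: tagging it Prep would leave rule 5 unsatisfiable, so it must be Adj.
Position 5: tagging it Adv would leave rule 2 unsatisfiable, so it must be Prep.
Position 6: tagging it Adv would leave rule 2 unsatisfiable, so it must be Conj.
The unique satisfying tagging is: Noun Conj Adj Noun Prep Conj Adv Noun Noun.
Verifying each rule — rule 1 ✓; rule 2 ✓; rule 3 ✓; rule 4 ✓; rule 5 ✓.

Noun Conj Adj Noun Prep Conj Adv Noun Noun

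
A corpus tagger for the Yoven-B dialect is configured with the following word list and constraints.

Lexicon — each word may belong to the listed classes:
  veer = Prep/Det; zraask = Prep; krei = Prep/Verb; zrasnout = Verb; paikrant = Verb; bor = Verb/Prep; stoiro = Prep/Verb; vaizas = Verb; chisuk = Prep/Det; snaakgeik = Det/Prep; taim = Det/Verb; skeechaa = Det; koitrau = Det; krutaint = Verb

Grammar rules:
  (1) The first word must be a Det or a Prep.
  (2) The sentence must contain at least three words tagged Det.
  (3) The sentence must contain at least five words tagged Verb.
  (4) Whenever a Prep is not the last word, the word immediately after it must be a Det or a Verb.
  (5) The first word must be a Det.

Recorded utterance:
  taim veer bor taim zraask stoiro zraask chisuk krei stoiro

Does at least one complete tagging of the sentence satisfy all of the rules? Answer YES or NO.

YES

Candidates per position — 1:taim {Det,Verb}; 2:veer {Prep,Det}; 3:bor {Verb,Prep}; 4:taim {Det,Verb}; 5:zraask {Prep}; 6:stoiro {Prep,Verb}; 7:zraask {Prep}; 8:chisuk {Prep,Det}; 9:krei {Prep,Verb}; 10:stoiro {Prep,Verb}.
One satisfying assignment: Det Det Verb Verb Prep Verb Prep Det Verb Verb.
Verifying each rule — rule 1 holds; rule 2 holds; rule 3 holds; rule 4 holds; rule 5 holds.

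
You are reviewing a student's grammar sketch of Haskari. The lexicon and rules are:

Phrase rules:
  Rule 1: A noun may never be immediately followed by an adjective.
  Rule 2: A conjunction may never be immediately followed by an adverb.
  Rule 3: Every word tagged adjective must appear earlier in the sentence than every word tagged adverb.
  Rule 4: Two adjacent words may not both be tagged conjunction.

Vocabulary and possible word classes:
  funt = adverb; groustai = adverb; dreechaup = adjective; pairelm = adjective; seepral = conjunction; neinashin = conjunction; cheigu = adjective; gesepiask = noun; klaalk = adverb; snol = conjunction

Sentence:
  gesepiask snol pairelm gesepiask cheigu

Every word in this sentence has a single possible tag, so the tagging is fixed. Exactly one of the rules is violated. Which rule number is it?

1

Fixed tagging: noun conjunction adjective noun adjective.
Applying the rules: R1 fails, R2 ok, R3 ok, R4 ok.
Only rule 1 fails.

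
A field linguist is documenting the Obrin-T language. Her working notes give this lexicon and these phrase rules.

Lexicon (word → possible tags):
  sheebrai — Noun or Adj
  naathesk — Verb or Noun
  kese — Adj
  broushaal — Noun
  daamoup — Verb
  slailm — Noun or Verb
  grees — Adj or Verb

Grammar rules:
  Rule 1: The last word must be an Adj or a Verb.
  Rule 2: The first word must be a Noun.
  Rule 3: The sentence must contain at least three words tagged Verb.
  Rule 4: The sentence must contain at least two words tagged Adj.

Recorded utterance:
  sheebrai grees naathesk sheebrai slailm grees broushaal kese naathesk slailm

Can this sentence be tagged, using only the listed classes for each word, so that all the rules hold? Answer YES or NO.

Candidates per position — 1:sheebrai {Noun,Adj}; 2:grees {Adj,Verb}; 3:naathesk {Verb,Noun}; 4:sheebrai {Noun,Adj}; 5:slailm {Noun,Verb}; 6:grees {Adj,Verb}; 7:broushaal {Noun}; 8:kese {Adj}; 9:naathesk {Verb,Noun}; 10:slailm {Noun,Verb}.
One satisfying assignment: Noun Adj Verb Noun Verb Verb Noun Adj Verb Verb.
Check: rule 1 satisfied; rule 2 satisfied; rule 3 satisfied; rule 4 satisfied.

YES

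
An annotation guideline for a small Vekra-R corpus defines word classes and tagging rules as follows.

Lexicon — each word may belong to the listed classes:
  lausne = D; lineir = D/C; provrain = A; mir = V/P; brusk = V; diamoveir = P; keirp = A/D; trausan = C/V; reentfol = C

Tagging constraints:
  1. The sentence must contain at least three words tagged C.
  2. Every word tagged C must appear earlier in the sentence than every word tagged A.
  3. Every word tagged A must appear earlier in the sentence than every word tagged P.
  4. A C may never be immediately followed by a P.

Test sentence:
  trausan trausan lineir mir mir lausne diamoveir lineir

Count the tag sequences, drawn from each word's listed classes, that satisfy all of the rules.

Candidates per position — 1:trausan {C,V}; 2:trausan {C,V}; 3:lineir {D,C}; 4:mir {V,P}; 5:mir {V,P}; 6:lausne {D}; 7:diamoveir {P}; 8:lineir {D,C}.
There are 64 candidate sequences in total.
Checking each against the rules leaves 12 sequences.
Count = 12.

12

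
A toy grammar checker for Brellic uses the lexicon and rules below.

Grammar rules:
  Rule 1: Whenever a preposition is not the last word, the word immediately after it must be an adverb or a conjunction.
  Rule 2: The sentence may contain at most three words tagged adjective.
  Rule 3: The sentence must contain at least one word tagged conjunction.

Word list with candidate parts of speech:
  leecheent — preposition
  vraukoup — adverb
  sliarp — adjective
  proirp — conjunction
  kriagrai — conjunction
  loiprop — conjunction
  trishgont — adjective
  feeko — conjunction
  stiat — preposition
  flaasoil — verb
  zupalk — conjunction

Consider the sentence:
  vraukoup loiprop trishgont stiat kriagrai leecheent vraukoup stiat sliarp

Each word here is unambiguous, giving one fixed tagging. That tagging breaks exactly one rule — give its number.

1

Fixed tagging: adverb conjunction adjective preposition conjunction preposition adverb preposition adjective.
Applying the rules: R1 violated, R2 holds, R3 holds.
Only rule 1 fails.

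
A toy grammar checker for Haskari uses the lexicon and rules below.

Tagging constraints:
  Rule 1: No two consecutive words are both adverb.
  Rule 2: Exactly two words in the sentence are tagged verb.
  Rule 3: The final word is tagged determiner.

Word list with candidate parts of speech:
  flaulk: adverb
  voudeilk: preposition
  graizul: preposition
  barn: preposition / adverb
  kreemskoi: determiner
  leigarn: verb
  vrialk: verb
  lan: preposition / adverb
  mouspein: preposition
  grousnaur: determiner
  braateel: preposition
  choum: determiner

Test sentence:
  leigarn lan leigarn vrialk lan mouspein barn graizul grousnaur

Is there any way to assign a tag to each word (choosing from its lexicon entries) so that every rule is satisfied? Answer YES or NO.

Candidates per position — 1:leigarn {verb}; 2:lan {preposition,adverb}; 3:leigarn {verb}; 4:vrialk {verb}; 5:lan {preposition,adverb}; 6:mouspein {preposition}; 7:barn {preposition,adverb}; 8:graizul {preposition}; 9:grousnaur {determiner}.
Rule 2 cannot be satisfied by any choice of tags from the lexicon.
So there is no consistent tagging.

NO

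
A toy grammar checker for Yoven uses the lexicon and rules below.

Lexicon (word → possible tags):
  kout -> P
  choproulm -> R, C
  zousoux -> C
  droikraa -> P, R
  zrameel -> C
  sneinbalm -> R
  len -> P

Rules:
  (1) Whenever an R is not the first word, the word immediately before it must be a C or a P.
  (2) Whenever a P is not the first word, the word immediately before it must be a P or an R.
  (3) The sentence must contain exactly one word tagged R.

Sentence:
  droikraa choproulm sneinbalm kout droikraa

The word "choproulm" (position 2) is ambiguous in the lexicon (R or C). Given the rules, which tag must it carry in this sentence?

C

Candidates per position — 1:droikraa {P,R}; 2:choproulm {R,C}; 3:sneinbalm {R}; 4:kout {P}; 5:droikraa {P,R}.
Word 1 cannot be R — rule 3 would then fail for every completion. It is P.
Word 2 cannot be R — rule 1 would then fail for every completion. It is C.
Word 5 cannot be R — rule 3 would then fail for every completion. It is P.
So the tagging must be: P C R P P.
Checking: rule 1 ok; rule 2 ok; rule 3 ok.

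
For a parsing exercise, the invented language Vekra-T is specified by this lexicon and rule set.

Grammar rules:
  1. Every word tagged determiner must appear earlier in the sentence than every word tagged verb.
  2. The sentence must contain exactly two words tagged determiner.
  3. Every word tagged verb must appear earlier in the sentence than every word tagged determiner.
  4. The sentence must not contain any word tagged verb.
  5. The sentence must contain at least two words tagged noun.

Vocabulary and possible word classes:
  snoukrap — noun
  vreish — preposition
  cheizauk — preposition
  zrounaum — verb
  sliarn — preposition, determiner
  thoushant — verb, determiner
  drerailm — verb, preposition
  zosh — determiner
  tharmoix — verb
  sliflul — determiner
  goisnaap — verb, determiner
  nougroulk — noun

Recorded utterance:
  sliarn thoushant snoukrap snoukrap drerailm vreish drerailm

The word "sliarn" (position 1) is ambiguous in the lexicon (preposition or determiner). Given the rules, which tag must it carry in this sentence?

Candidates per position — 1:sliarn {preposition,determiner}; 2:thoushant {verb,determiner}; 3:snoukrap {noun}; 4:snoukrap {noun}; 5:drerailm {verb,preposition}; 6:vreish {preposition}; 7:drerailm {verb,preposition}.
Word 1 cannot be preposition — rule 2 would then fail for every completion. It is determiner.
Word 2 cannot be verb — rule 2 would then fail for every completion. It is determiner.
Word 5 cannot be verb — rule 3 would then fail for every completion. It is preposition.
Word 7 cannot be verb — rule 3 would then fail for every completion. It is preposition.
That leaves exactly one tagging: determiner determiner noun noun preposition preposition preposition.
Verifying each rule — rule 1 ✓; rule 2 ✓; rule 3 ✓; rule 4 ✓; rule 5 ✓.

determiner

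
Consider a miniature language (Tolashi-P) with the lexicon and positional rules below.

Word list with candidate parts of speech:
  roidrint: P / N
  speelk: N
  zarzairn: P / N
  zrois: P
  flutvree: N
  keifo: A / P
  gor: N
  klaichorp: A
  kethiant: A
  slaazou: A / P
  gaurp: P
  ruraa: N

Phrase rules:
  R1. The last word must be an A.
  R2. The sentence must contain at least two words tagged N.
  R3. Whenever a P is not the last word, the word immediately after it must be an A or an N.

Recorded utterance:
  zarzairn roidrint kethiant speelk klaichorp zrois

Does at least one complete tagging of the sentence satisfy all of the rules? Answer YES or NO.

Candidates per position — 1:zarzairn {P,N}; 2:roidrint {P,N}; 3:kethiant {A}; 4:speelk {N}; 5:klaichorp {A}; 6:zrois {P}.
Rule 1 cannot be satisfied by any choice of tags from the lexicon.
So there is no consistent tagging.

NO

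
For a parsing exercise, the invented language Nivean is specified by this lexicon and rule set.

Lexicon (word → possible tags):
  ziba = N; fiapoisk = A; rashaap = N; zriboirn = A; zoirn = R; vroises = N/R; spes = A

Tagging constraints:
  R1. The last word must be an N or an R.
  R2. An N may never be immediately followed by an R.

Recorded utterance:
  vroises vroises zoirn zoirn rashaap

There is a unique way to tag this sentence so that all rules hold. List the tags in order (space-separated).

R R R R N

Candidates per position — 1:vroises {N,R}; 2:vroises {N,R}; 3:zoirn {R}; 4:zoirn {R}; 5:rashaap {N}.
If word 1 were N, no tagging could satisfy rule 2; so word 1 is R.
If word 2 were N, no tagging could satisfy rule 2; so word 2 is R.
The unique satisfying tagging is: R R R R N.
Verifying each rule — rule 1 ✓; rule 2 ✓.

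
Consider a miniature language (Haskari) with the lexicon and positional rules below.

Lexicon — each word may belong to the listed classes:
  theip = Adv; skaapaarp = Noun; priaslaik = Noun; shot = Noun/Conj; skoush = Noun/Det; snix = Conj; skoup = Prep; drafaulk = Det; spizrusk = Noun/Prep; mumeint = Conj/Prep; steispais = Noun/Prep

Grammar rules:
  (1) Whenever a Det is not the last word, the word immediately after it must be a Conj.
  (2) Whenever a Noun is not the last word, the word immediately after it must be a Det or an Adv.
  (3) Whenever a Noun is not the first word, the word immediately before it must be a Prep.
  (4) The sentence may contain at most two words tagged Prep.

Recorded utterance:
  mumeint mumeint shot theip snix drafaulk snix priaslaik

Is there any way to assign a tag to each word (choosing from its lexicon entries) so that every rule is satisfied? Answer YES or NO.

NO

Candidates per position — 1:mumeint {Conj,Prep}; 2:mumeint {Conj,Prep}; 3:shot {Noun,Conj}; 4:theip {Adv}; 5:snix {Conj}; 6:drafaulk {Det}; 7:snix {Conj}; 8:priaslaik {Noun}.
Rule 3 cannot be satisfied by any choice of tags from the lexicon.
So there is no consistent tagging.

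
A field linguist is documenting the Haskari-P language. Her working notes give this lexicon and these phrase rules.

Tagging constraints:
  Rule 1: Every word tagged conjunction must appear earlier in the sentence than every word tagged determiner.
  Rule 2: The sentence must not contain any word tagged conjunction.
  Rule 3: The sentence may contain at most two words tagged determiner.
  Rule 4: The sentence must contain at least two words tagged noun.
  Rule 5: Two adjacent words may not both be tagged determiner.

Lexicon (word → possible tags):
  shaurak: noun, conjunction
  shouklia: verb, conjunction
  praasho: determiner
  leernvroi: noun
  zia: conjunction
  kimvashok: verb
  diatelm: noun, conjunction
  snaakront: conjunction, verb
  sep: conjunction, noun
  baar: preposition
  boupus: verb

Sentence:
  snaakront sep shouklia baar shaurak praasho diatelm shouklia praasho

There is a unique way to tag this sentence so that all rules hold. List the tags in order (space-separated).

Candidates per position — 1:snaakront {conjunction,verb}; 2:sep {conjunction,noun}; 3:shouklia {verb,conjunction}; 4:baar {preposition}; 5:shaurak {noun,conjunction}; 6:praasho {determiner}; 7:diatelm {noun,conjunction}; 8:shouklia {verb,conjunction}; 9:praasho {determiner}.
Position 1: conjunction is ruled out by rule 2; that leaves verb.
Position 2: conjunction is ruled out by rule 2; that leaves noun.
Position 3: conjunction is ruled out by rule 2; that leaves verb.
Position 5: conjunction is ruled out by rule 2; that leaves noun.
Position 7: conjunction is ruled out by rule 1; that leaves noun.
Position 8: conjunction is ruled out by rule 1; that leaves verb.
That leaves exactly one tagging: verb noun verb preposition noun determiner noun verb determiner.
Check: rule 1 ok; rule 2 ok; rule 3 ok; rule 4 ok; rule 5 ok.

verb noun verb preposition noun determiner noun verb determiner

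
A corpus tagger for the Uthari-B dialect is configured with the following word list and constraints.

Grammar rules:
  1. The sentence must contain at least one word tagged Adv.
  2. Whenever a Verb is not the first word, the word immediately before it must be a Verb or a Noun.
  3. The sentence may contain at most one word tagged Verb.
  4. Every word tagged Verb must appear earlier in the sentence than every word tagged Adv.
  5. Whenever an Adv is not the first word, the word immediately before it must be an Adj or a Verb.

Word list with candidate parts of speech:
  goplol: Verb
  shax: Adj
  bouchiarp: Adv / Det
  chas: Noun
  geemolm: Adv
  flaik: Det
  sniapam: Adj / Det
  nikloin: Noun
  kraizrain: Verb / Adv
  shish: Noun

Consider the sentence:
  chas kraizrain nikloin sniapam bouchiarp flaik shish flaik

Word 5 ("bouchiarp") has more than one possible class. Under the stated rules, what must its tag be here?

Candidates per position — 1:chas {Noun}; 2:kraizrain {Verb,Adv}; 3:nikloin {Noun}; 4:sniapam {Adj,Det}; 5:bouchiarp {Adv,Det}; 6:flaik {Det}; 7:shish {Noun}; 8:flaik {Det}.
Position 2: tagging it Adv would leave rule 5 unsatisfiable, so it must be Verb.
Position 5: tagging it Det would leave rule 1 unsatisfiable, so it must be Adv.
Position 4: tagging it Det would leave rule 5 unsatisfiable, so it must be Adj.
The unique satisfying tagging is: Noun Verb Noun Adj Adv Det Noun Det.
Rule-by-rule: rule 1 ok; rule 2 ok; rule 3 ok; rule 4 ok; rule 5 ok.

Adv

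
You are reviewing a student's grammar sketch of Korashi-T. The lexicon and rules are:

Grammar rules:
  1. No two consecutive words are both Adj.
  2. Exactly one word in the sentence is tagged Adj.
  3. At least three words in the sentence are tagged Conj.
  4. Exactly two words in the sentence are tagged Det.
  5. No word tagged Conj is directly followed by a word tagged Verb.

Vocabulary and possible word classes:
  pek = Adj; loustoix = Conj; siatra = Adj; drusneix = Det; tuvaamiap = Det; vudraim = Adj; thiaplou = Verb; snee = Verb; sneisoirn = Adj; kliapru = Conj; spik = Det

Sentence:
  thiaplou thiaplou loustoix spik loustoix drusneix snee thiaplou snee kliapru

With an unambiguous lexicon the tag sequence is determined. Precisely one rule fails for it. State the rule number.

Fixed tagging: Verb Verb Conj Det Conj Det Verb Verb Verb Conj.
Rule check: R1 ✓, R2 ✗, R3 ✓, R4 ✓, R5 ✓.
Only rule 2 fails.

2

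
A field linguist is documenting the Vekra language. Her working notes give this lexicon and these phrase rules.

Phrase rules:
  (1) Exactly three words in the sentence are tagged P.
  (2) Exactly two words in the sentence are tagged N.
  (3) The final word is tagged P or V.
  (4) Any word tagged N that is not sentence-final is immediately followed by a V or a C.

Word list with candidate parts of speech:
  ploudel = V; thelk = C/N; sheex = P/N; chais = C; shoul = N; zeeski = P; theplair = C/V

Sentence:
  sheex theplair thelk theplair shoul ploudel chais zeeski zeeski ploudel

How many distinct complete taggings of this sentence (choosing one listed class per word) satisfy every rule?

Candidates per position — 1:sheex {P,N}; 2:theplair {C,V}; 3:thelk {C,N}; 4:theplair {C,V}; 5:shoul {N}; 6:ploudel {V}; 7:chais {C}; 8:zeeski {P}; 9:zeeski {P}; 10:ploudel {V}.
There are 16 candidate sequences in total.
The sequences that satisfy every rule: P C N C N V C P P V; P C N V N V C P P V; P V N C N V C P P V; P V N V N V C P P V.
Count = 4.

4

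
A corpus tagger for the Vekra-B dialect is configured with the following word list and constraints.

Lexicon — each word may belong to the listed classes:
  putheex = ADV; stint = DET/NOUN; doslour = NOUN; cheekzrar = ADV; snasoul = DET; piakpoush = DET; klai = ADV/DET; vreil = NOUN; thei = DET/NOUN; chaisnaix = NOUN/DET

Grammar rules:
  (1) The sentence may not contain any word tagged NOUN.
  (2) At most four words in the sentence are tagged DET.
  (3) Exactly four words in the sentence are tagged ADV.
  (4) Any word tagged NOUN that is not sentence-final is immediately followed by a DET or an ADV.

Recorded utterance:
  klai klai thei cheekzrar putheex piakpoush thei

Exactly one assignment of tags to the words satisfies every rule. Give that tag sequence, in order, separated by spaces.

Candidates per position — 1:klai {ADV,DET}; 2:klai {ADV,DET}; 3:thei {DET,NOUN}; 4:cheekzrar {ADV}; 5:putheex {ADV}; 6:piakpoush {DET}; 7:thei {DET,NOUN}.
Position 1: DET is ruled out by rule 3; that leaves ADV.
Position 2: DET is ruled out by rule 3; that leaves ADV.
Position 3: NOUN is ruled out by rule 1; that leaves DET.
Position 7: NOUN is ruled out by rule 1; that leaves DET.
The unique satisfying tagging is: ADV ADV DET ADV ADV DET DET.
Check: rule 1 ok; rule 2 ok; rule 3 ok; rule 4 ok.

ADV ADV DET ADV ADV DET DET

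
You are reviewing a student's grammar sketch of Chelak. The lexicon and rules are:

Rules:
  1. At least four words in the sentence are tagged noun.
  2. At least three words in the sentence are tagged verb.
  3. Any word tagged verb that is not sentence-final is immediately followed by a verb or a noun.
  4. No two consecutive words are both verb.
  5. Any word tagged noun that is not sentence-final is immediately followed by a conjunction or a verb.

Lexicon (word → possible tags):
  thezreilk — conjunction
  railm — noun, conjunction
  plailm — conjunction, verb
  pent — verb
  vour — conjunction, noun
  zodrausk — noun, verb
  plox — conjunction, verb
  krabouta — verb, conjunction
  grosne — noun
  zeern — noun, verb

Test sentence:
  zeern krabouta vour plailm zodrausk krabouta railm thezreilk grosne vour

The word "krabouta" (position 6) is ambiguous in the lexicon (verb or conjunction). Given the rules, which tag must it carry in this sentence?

verb

Candidates per position — 1:zeern {noun,verb}; 2:krabouta {verb,conjunction}; 3:vour {conjunction,noun}; 4:plailm {conjunction,verb}; 5:zodrausk {noun,verb}; 6:krabouta {verb,conjunction}; 7:railm {noun,conjunction}; 8:thezreilk {conjunction}; 9:grosne {noun}; 10:vour {conjunction,noun}.
Word 10 cannot be noun — rule 5 would then fail for every completion. It is conjunction.
Position 6: the remaining choice is settled jointly with positions 1, 2, 3, 4, 5, 7 — only verb at position 6 is part of a tagging that satisfies every rule.
So the tagging must be: noun verb noun verb noun verb noun conjunction noun conjunction.
Rule-by-rule: rule 1 ok; rule 2 ok; rule 3 ok; rule 4 ok; rule 5 ok.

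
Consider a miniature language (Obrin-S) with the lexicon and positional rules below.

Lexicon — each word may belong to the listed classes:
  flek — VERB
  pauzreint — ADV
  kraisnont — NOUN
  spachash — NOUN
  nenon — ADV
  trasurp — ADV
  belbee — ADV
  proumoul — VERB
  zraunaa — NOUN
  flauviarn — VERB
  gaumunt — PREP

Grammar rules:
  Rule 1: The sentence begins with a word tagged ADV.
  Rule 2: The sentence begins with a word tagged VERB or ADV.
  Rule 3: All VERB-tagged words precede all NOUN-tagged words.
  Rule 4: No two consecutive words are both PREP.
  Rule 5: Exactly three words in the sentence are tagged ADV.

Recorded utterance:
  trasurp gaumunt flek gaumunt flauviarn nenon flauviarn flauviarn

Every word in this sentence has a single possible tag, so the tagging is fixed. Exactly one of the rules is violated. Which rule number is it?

5

Fixed tagging: ADV PREP VERB PREP VERB ADV VERB VERB.
Rule check: R1 ✓, R2 ✓, R3 ✓, R4 ✓, R5 ✗.
Only rule 5 fails.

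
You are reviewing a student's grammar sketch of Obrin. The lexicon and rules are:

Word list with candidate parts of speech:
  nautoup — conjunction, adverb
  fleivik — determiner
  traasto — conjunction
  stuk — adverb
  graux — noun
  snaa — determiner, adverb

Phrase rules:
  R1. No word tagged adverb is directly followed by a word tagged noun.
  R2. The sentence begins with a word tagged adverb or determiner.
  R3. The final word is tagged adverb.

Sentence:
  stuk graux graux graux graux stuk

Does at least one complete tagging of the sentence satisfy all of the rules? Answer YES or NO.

NO

Candidates per position — 1:stuk {adverb}; 2:graux {noun}; 3:graux {noun}; 4:graux {noun}; 5:graux {noun}; 6:stuk {adverb}.
Rule 1 cannot be satisfied by any choice of tags from the lexicon.
So there is no consistent tagging.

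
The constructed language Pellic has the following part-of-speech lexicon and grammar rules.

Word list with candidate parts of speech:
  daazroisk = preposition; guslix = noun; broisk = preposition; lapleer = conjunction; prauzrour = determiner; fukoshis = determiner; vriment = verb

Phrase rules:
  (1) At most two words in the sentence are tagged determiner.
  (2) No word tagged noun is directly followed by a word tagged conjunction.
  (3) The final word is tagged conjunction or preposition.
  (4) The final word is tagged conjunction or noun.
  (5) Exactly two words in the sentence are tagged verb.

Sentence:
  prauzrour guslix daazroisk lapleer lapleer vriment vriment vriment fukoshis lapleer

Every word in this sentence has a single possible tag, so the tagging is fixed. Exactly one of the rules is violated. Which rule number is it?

5

Fixed tagging: determiner noun preposition conjunction conjunction verb verb verb determiner conjunction.
Applying the rules: R1 pass, R2 pass, R3 pass, R4 pass, R5 fail.
Only rule 5 fails.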